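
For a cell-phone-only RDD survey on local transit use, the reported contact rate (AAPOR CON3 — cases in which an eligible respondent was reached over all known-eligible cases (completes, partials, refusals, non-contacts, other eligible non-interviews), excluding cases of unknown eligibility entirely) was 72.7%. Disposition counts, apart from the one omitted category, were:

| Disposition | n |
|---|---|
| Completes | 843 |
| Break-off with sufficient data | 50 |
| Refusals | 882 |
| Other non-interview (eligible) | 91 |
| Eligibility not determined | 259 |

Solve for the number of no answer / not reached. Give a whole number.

Num: 843 + 50 + 882 + 91 = 1866
CON3 = 1866 / D = 0.727
D = 1866 / 0.727 = 2566.7
Other denominator terms total 1866
no answer / not reached = 2566.7 − 1866 ≈ 701

701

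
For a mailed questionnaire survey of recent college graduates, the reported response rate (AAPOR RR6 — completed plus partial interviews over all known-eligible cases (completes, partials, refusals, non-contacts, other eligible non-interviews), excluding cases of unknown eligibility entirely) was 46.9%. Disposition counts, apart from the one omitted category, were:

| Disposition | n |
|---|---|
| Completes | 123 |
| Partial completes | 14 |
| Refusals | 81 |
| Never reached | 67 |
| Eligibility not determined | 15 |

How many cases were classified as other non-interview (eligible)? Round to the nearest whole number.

7

Numerator: 123 + 14 = 137
RR6 = 137 / D = 0.469
D = 137 / 0.469 = 292.1
Other denominator terms total 285
other non-interview (eligible) = 292.1 − 285 ≈ 7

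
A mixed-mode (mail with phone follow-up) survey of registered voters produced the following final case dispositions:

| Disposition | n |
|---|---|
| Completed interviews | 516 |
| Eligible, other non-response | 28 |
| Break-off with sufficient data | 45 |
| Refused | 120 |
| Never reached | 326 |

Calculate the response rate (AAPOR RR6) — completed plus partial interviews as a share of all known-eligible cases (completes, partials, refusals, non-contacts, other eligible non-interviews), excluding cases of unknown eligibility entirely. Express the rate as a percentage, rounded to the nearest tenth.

54.2%

Num: 516 + 45 = 561
Base: 516 + 45 + 120 + 326 + 28 = 1035
RR6 = 561 / 1035 = 0.5420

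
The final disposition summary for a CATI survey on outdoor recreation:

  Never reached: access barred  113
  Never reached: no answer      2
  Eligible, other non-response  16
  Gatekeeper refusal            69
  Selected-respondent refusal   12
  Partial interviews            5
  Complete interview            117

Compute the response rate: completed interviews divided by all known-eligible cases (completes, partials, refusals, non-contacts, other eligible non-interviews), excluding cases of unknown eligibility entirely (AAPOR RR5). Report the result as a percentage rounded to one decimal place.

35.0%

Declined to participate = 69 + 12 = 81
No answer / not reached = 2 + 113 = 115
Numerator → 117
Denom → 117 + 5 + 81 + 115 + 16 = 334
RR5 = 117 / 334 = 0.3503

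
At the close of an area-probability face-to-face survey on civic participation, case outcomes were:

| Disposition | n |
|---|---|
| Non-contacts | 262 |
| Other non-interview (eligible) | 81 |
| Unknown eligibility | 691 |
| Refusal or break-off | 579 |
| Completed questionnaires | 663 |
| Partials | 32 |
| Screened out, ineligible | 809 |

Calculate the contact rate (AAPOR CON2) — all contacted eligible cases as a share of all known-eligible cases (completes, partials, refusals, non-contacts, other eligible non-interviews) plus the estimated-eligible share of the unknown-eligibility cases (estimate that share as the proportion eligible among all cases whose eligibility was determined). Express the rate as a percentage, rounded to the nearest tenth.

65.2%

Top: 663 + 32 + 579 + 81 = 1355
Determined eligible: 663 + 32 + 579 + 262 + 81 = 1617
e = 1617 / (1617 + 809) = 1617 / 2426 = 0.6665
Eligible share of unknowns: 0.6665 × 691 = 460.55
Base: 1617 + 460.55 = 2077.55
CON2 = 1355 / 2077.55 = 0.6522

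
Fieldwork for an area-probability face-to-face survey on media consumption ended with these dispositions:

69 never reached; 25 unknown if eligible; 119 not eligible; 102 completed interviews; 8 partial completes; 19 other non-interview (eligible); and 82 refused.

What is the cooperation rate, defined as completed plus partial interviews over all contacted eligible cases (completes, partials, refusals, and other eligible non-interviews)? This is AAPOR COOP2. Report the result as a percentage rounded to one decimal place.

52.1%

Numerator → 102 + 8 = 110
Denom → 102 + 8 + 82 + 19 = 211
COOP2 = 110 / 211 = 0.5213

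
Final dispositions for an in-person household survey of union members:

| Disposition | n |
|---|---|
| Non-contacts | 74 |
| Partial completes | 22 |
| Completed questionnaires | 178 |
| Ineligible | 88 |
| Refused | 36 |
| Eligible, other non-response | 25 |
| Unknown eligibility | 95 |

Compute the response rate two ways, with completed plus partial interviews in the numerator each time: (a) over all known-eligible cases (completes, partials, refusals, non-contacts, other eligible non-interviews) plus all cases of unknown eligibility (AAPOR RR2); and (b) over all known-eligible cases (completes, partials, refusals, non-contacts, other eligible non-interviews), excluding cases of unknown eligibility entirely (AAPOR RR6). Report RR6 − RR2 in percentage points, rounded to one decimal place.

13.2

Num → 178 + 22 = 200
Denom → 178 + 22 + 36 + 74 + 25 + 95 = 430
RR2 = 200 / 430 = 0.4651
Denom → 178 + 22 + 36 + 74 + 25 = 335
RR6 = 200 / 335 = 0.5970
Difference = 59.70 − 46.51 = 13.19 percentage points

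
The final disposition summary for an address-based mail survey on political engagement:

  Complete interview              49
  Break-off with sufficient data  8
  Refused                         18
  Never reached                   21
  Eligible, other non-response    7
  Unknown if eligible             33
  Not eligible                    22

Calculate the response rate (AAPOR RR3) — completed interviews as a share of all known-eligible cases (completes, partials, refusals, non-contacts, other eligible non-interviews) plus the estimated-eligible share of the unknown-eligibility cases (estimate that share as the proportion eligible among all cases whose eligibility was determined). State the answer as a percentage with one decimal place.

37.6%

Top → 49
Eligible (known) → 49 + 8 + 18 + 21 + 7 = 103
e = 103 / (103 + 22) = 103 / 125 = 0.8240
e × U → 0.8240 × 33 = 27.19
Denom → 103 + 27.19 = 130.19
RR3 = 49 / 130.19 = 0.3764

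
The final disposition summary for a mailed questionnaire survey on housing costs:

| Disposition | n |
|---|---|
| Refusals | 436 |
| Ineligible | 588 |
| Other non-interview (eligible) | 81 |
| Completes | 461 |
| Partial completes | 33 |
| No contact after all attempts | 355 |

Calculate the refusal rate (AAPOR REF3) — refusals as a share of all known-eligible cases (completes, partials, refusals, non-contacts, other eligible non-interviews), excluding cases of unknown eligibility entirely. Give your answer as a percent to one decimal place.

Top = 436
Denominator = 461 + 33 + 436 + 355 + 81 = 1366
REF3 = 436 / 1366 = 0.3192

31.9%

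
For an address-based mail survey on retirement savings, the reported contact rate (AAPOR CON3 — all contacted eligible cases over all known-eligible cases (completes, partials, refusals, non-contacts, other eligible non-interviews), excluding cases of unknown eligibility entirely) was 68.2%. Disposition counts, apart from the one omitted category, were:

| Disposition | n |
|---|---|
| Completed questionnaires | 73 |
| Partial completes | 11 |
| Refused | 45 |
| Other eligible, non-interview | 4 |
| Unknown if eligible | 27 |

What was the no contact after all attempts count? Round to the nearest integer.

Top: 73 + 11 + 45 + 4 = 133
CON3 = 133 / D = 0.682
D = 133 / 0.682 = 195.0
Rest of base = 133
no contact after all attempts = 195.0 − 133 ≈ 62

62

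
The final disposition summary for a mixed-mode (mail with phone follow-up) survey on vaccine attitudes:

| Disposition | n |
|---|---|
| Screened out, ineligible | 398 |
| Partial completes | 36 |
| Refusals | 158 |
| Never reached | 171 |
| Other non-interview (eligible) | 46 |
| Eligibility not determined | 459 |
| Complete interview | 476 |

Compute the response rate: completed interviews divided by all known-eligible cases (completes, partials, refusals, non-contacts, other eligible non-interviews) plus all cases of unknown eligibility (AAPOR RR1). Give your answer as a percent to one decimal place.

Top = 476
Base = 476 + 36 + 158 + 171 + 46 + 459 = 1346
RR1 = 476 / 1346 = 0.3536

35.4%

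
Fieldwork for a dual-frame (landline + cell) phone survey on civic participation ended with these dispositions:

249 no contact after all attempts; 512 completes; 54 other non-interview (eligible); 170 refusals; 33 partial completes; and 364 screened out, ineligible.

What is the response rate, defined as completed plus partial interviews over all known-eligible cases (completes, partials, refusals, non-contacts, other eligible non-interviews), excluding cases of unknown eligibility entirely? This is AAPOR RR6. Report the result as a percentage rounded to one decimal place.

53.5%

Top = 512 + 33 = 545
Denom = 512 + 33 + 170 + 249 + 54 = 1018
RR6 = 545 / 1018 = 0.5354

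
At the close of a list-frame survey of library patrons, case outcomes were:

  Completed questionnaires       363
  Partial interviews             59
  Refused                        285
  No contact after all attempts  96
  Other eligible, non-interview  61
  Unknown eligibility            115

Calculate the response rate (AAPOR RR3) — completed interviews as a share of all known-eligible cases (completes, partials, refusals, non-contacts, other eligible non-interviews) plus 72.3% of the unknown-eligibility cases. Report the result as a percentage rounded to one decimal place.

38.3%

Num → 363
Determined eligible → 363 + 59 + 285 + 96 + 61 = 864
Estimated eligible among unknowns → 0.7230 × 115 = 83.14
Base → 864 + 83.14 = 947.14
RR3 = 363 / 947.14 = 0.3833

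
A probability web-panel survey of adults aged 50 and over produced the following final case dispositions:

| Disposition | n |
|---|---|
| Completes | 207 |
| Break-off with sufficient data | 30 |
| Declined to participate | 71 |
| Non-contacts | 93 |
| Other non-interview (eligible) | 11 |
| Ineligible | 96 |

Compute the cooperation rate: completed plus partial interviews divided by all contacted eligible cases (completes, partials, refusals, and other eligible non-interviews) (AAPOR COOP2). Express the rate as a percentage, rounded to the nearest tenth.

74.3%

Top: 207 + 30 = 237
Denom: 207 + 30 + 71 + 11 = 319
COOP2 = 237 / 319 = 0.7429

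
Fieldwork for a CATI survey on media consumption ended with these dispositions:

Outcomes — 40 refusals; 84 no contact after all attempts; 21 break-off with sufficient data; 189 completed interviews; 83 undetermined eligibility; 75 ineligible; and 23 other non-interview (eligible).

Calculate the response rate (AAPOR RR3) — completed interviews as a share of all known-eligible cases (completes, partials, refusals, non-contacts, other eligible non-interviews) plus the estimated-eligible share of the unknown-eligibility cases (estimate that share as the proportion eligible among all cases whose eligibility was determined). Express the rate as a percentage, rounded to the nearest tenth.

44.4%

Num: 189
Known eligible: 189 + 21 + 40 + 84 + 23 = 357
e = 357 / (357 + 75) = 357 / 432 = 0.8264
Eligible share of unknowns: 0.8264 × 83 = 68.59
Base: 357 + 68.59 = 425.59
RR3 = 189 / 425.59 = 0.4441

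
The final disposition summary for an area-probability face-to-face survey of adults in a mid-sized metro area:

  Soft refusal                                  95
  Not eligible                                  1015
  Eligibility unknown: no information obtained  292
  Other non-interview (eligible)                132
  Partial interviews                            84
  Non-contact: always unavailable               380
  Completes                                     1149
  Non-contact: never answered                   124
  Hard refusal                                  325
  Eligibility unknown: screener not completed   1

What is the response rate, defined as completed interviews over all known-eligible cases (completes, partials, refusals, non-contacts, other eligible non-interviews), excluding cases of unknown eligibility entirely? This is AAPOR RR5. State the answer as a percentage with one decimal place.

Refusals = 325 + 95 = 420
Non-contacts = 124 + 380 = 504
Unknown eligibility = 1 + 292 = 293
Top: 1149
Denom: 1149 + 84 + 420 + 504 + 132 = 2289
RR5 = 1149 / 2289 = 0.5020

50.2%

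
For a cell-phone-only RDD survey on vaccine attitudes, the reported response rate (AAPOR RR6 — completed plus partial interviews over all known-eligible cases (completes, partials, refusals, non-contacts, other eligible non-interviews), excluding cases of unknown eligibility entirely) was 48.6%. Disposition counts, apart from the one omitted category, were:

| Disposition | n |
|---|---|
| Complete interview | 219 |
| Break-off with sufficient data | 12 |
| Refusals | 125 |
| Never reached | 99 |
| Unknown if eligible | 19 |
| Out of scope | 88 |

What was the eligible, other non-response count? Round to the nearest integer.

20

Top → 219 + 12 = 231
RR6 = 231 / D = 0.486
D = 231 / 0.486 = 475.3
Rest of base = 455
eligible, other non-response = 475.3 − 455 ≈ 20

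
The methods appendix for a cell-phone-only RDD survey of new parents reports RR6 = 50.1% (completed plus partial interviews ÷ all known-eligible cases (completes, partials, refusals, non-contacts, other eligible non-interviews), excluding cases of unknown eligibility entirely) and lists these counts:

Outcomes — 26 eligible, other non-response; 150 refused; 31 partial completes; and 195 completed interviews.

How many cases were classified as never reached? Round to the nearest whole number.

Top = 195 + 31 = 226
RR6 = 226 / D = 0.501
D = 226 / 0.501 = 451.1
Other denominator terms total 402
never reached = 451.1 − 402 ≈ 49

49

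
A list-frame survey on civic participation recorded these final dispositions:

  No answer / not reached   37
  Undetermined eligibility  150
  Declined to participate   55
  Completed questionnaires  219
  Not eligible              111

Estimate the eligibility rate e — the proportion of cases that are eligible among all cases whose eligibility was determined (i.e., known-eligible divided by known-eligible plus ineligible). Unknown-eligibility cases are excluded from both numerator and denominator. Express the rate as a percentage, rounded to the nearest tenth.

73.7%

Known eligible: 219 + 55 + 37 = 311
e = 311 / (311 + 111) = 311 / 422 = 0.7370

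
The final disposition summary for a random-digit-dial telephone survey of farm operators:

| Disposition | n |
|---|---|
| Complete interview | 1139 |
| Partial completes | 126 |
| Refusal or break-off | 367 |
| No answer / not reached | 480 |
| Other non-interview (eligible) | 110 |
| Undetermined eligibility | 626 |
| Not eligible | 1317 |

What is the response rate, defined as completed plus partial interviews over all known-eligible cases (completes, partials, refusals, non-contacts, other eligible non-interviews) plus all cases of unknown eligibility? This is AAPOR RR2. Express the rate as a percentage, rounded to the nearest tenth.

44.4%

Num = 1139 + 126 = 1265
Denom = 1139 + 126 + 367 + 480 + 110 + 626 = 2848
RR2 = 1265 / 2848 = 0.4442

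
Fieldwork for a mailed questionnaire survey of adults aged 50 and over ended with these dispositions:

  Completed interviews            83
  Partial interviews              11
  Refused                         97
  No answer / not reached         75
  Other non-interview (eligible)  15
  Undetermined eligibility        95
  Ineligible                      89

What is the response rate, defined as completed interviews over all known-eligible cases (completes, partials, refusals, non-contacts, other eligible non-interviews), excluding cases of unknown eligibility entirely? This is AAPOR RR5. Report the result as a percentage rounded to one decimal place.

29.5%

Num: 83
Denominator: 83 + 11 + 97 + 75 + 15 = 281
RR5 = 83 / 281 = 0.2954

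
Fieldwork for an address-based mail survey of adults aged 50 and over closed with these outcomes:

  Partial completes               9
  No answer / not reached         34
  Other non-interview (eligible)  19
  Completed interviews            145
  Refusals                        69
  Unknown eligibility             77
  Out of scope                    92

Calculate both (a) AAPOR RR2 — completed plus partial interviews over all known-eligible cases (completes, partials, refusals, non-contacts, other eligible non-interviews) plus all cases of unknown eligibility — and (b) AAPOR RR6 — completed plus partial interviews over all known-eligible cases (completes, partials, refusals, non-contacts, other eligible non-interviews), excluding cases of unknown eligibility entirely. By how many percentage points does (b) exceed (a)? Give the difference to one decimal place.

Num → 145 + 9 = 154
Denom → 145 + 9 + 69 + 34 + 19 + 77 = 353
RR2 = 154 / 353 = 0.4363
Denom → 145 + 9 + 69 + 34 + 19 = 276
RR6 = 154 / 276 = 0.5580
Difference = 55.80 − 43.63 = 12.17 percentage points

12.2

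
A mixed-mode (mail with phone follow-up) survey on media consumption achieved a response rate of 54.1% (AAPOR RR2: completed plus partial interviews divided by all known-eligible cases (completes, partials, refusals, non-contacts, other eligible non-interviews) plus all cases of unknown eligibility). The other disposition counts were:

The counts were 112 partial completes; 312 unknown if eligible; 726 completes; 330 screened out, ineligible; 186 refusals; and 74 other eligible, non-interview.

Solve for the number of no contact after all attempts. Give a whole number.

Top: 726 + 112 = 838
RR2 = 838 / D = 0.541
D = 838 / 0.541 = 1549.0
Remaining denominator categories sum to 1410
no contact after all attempts = 1549.0 − 1410 ≈ 139

139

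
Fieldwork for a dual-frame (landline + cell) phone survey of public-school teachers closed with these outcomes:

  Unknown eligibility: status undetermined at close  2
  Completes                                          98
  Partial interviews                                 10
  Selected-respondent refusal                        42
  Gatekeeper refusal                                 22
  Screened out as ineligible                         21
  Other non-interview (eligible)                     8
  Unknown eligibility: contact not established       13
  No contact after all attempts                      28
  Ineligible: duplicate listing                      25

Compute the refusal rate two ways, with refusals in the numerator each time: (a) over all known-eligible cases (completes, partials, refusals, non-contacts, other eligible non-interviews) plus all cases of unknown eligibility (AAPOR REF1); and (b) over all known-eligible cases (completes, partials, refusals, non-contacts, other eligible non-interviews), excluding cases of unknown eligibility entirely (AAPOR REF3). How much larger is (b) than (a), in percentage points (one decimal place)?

2.1

Refused = 22 + 42 = 64
Eligibility not determined = 13 + 2 = 15
Ineligible = 21 + 25 = 46
Top: 64
Denominator: 98 + 10 + 64 + 28 + 8 + 15 = 223
REF1 = 64 / 223 = 0.2870
Denominator: 98 + 10 + 64 + 28 + 8 = 208
REF3 = 64 / 208 = 0.3077
Difference = 30.77 − 28.70 = 2.07 percentage points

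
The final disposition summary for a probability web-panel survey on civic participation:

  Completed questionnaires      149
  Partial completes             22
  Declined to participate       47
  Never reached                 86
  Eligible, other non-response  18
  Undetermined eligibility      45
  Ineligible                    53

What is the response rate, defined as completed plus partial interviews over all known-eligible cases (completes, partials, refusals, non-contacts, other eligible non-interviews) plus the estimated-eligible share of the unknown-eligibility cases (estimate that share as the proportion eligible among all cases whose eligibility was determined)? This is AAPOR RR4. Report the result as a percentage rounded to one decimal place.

Num = 149 + 22 = 171
Known eligible = 149 + 22 + 47 + 86 + 18 = 322
e = 322 / (322 + 53) = 322 / 375 = 0.8587
Estimated eligible among unknowns = 0.8587 × 45 = 38.64
Base = 322 + 38.64 = 360.64
RR4 = 171 / 360.64 = 0.4742

47.4%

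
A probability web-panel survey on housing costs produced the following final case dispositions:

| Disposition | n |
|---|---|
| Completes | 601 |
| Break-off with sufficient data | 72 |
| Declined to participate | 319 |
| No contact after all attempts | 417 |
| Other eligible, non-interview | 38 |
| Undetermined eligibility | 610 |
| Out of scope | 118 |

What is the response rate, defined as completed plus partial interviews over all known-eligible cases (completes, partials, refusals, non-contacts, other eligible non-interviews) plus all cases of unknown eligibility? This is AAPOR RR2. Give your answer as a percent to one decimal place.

32.7%

Top = 601 + 72 = 673
Base = 601 + 72 + 319 + 417 + 38 + 610 = 2057
RR2 = 673 / 2057 = 0.3272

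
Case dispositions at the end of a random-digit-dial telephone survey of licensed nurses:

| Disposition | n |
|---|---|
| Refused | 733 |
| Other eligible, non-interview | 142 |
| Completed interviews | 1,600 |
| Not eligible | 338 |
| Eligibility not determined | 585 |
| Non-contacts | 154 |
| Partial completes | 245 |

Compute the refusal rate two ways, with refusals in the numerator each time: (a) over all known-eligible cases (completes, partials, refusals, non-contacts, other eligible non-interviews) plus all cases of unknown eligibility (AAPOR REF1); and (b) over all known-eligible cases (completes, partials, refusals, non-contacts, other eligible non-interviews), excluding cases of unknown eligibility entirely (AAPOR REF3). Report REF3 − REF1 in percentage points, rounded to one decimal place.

Num = 733
Denom = 1600 + 245 + 733 + 154 + 142 + 585 = 3459
REF1 = 733 / 3459 = 0.2119
Denom = 1600 + 245 + 733 + 154 + 142 = 2874
REF3 = 733 / 2874 = 0.2550
Difference = 25.50 − 21.19 = 4.31 percentage points

4.3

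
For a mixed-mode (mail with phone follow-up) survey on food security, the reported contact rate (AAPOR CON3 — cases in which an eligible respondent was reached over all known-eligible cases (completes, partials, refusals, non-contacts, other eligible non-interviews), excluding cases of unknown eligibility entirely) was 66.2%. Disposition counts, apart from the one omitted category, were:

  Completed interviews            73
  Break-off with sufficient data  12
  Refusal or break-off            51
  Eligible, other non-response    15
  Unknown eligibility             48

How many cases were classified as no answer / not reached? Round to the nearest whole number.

77

Num = 73 + 12 + 51 + 15 = 151
CON3 = 151 / D = 0.662
D = 151 / 0.662 = 228.1
Remaining denominator categories sum to 151
no answer / not reached = 228.1 − 151 ≈ 77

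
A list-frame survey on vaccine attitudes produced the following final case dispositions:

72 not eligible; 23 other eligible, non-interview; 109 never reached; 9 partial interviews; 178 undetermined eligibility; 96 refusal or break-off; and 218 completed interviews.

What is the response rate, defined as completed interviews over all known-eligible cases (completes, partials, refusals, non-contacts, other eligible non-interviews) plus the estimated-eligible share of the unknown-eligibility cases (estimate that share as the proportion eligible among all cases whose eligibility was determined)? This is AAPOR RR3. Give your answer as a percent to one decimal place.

Num = 218
Known eligible = 218 + 9 + 96 + 109 + 23 = 455
e = 455 / (455 + 72) = 455 / 527 = 0.8634
Estimated eligible among unknowns = 0.8634 × 178 = 153.69
Denom = 455 + 153.69 = 608.69
RR3 = 218 / 608.69 = 0.3581

35.8%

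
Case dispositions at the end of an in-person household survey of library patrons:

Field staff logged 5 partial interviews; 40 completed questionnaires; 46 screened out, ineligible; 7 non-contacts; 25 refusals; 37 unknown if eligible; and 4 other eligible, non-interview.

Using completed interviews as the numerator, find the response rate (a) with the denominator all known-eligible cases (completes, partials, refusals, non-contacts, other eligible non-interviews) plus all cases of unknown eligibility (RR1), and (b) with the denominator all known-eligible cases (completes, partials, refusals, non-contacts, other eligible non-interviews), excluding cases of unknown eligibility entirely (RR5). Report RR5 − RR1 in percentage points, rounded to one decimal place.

Numerator = 40
Denominator = 40 + 5 + 25 + 7 + 4 + 37 = 118
RR1 = 40 / 118 = 0.3390
Denominator = 40 + 5 + 25 + 7 + 4 = 81
RR5 = 40 / 81 = 0.4938
Difference = 49.38 − 33.90 = 15.48 percentage points

15.5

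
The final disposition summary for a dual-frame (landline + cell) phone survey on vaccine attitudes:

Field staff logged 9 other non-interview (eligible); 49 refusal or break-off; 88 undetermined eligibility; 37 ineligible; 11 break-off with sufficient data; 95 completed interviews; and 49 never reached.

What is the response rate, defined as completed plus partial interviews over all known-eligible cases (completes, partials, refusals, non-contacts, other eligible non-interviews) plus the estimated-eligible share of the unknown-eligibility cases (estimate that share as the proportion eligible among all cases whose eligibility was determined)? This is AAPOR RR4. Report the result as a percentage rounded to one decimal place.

Num → 95 + 11 = 106
Known eligible → 95 + 11 + 49 + 49 + 9 = 213
e = 213 / (213 + 37) = 213 / 250 = 0.8520
Estimated eligible among unknowns → 0.8520 × 88 = 74.98
Denom → 213 + 74.98 = 287.98
RR4 = 106 / 287.98 = 0.3681

36.8%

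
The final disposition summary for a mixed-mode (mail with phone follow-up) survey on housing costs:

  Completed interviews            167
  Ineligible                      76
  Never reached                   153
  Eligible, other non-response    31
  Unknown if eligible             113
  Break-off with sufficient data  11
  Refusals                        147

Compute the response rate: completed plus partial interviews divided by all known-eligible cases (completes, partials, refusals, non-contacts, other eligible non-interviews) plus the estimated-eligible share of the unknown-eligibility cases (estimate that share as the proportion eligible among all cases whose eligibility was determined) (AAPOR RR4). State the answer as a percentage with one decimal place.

29.3%

Numerator → 167 + 11 = 178
Eligible (known) → 167 + 11 + 147 + 153 + 31 = 509
e = 509 / (509 + 76) = 509 / 585 = 0.8701
Eligible share of unknowns → 0.8701 × 113 = 98.32
Denominator → 509 + 98.32 = 607.32
RR4 = 178 / 607.32 = 0.2931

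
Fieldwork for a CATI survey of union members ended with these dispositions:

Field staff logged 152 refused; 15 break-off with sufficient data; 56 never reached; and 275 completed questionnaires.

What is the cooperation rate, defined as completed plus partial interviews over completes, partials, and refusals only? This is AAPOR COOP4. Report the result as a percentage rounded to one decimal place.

Top = 275 + 15 = 290
Base = 275 + 15 + 152 = 442
COOP4 = 290 / 442 = 0.6561

65.6%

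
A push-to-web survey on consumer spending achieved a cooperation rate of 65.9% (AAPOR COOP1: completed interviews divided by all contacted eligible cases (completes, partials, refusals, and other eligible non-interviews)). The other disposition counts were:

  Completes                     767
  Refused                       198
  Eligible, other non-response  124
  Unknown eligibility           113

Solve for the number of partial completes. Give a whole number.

75

COOP1 = 767 / D = 0.659
D = 767 / 0.659 = 1163.9
Rest of base = 1089
partial completes = 1163.9 − 1089 ≈ 75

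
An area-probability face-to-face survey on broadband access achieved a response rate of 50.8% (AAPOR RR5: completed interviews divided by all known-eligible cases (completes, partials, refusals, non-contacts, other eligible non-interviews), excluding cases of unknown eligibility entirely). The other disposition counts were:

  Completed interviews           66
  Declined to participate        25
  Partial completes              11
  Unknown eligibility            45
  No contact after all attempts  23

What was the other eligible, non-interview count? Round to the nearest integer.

RR5 = 66 / D = 0.508
D = 66 / 0.508 = 129.9
Rest of base = 125
other eligible, non-interview = 129.9 − 125 ≈ 5

5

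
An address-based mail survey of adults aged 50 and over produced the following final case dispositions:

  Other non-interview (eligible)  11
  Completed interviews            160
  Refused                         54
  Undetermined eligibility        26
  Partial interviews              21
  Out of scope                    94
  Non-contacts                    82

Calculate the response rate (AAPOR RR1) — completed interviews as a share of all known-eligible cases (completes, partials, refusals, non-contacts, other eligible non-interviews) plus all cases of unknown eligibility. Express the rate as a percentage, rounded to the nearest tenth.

Numerator → 160
Denominator → 160 + 21 + 54 + 82 + 11 + 26 = 354
RR1 = 160 / 354 = 0.4520

45.2%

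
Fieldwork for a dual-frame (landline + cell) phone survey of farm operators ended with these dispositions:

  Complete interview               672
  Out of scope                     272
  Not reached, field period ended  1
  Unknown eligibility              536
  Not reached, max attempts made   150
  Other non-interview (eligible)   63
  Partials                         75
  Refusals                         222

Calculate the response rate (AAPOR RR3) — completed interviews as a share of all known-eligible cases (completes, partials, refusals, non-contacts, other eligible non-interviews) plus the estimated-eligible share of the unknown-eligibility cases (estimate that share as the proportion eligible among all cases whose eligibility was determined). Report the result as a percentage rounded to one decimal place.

Never reached = 1 + 150 = 151
Num: 672
Known eligible: 672 + 75 + 222 + 151 + 63 = 1183
e = 1183 / (1183 + 272) = 1183 / 1455 = 0.8131
Estimated eligible among unknowns: 0.8131 × 536 = 435.82
Base: 1183 + 435.82 = 1618.82
RR3 = 672 / 1618.82 = 0.4151

41.5%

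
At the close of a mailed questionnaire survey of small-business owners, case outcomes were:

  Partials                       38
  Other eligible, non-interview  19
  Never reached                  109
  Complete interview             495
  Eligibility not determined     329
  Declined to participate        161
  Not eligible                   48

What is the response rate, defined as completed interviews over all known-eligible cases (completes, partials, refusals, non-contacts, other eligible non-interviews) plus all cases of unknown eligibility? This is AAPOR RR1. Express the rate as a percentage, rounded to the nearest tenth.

43.0%

Numerator = 495
Base = 495 + 38 + 161 + 109 + 19 + 329 = 1151
RR1 = 495 / 1151 = 0.4301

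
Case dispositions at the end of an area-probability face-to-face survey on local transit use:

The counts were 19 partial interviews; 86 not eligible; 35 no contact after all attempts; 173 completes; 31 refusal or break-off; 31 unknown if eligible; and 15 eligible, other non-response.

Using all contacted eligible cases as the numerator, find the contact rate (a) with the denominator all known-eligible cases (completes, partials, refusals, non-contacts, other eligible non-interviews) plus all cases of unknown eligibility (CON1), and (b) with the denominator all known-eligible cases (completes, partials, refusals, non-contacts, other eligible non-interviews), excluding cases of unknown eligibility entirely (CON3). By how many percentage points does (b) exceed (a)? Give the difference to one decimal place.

8.9

Num = 173 + 19 + 31 + 15 = 238
Base = 173 + 19 + 31 + 35 + 15 + 31 = 304
CON1 = 238 / 304 = 0.7829
Base = 173 + 19 + 31 + 35 + 15 = 273
CON3 = 238 / 273 = 0.8718
Difference = 87.18 − 78.29 = 8.89 percentage points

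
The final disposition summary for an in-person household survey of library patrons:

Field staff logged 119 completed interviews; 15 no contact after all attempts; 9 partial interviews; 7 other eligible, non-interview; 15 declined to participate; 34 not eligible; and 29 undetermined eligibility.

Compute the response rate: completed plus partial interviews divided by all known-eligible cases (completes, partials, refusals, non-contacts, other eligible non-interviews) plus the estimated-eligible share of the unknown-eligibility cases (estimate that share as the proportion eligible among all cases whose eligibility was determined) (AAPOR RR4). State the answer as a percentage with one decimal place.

67.7%

Numerator → 119 + 9 = 128
Eligible (known) → 119 + 9 + 15 + 15 + 7 = 165
e = 165 / (165 + 34) = 165 / 199 = 0.8291
Estimated eligible among unknowns → 0.8291 × 29 = 24.04
Denominator → 165 + 24.04 = 189.04
RR4 = 128 / 189.04 = 0.6771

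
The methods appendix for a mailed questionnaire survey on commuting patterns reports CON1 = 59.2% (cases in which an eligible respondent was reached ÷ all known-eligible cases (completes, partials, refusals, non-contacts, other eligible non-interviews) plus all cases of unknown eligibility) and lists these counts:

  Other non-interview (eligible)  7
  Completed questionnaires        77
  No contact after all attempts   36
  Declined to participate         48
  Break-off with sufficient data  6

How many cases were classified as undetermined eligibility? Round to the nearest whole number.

59

Num → 77 + 6 + 48 + 7 = 138
CON1 = 138 / D = 0.592
D = 138 / 0.592 = 233.1
Remaining denominator categories sum to 174
undetermined eligibility = 233.1 − 174 ≈ 59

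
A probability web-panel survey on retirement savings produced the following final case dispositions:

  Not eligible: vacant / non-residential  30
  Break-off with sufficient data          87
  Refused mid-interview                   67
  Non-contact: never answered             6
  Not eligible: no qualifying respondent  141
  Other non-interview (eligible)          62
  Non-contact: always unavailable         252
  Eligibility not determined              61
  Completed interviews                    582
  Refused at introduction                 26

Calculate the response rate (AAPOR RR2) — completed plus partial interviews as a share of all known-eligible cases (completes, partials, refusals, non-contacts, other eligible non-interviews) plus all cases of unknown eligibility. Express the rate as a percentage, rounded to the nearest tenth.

58.5%

Refusals = 26 + 67 = 93
No contact after all attempts = 6 + 252 = 258
Screened out, ineligible = 141 + 30 = 171
Num → 582 + 87 = 669
Base → 582 + 87 + 93 + 258 + 62 + 61 = 1143
RR2 = 669 / 1143 = 0.5853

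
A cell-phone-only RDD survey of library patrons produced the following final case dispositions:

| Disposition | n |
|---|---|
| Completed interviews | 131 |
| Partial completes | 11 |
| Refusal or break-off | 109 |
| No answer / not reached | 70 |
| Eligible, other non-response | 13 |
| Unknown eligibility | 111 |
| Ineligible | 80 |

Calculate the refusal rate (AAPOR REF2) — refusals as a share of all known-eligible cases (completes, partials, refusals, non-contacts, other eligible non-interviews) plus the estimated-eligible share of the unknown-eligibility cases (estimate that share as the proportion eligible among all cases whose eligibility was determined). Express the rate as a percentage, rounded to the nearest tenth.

Numerator: 109
Eligible (known): 131 + 11 + 109 + 70 + 13 = 334
e = 334 / (334 + 80) = 334 / 414 = 0.8068
e × U: 0.8068 × 111 = 89.55
Denominator: 334 + 89.55 = 423.55
REF2 = 109 / 423.55 = 0.2573

25.7%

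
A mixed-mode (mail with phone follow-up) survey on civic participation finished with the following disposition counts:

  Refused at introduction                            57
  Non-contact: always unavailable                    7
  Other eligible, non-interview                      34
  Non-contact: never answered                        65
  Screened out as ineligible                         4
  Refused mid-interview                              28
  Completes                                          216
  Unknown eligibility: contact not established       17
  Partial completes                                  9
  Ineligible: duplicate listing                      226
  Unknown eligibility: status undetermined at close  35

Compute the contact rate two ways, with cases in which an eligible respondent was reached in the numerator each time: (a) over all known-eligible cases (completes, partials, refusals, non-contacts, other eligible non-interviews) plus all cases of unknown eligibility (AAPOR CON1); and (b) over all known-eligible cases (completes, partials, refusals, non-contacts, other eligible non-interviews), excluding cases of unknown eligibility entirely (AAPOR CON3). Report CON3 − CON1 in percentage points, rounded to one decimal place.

9.2

Refused = 57 + 28 = 85
Never reached = 65 + 7 = 72
Unknown if eligible = 17 + 35 = 52
Screened out, ineligible = 4 + 226 = 230
Numerator: 216 + 9 + 85 + 34 = 344
Base: 216 + 9 + 85 + 72 + 34 + 52 = 468
CON1 = 344 / 468 = 0.7350
Base: 216 + 9 + 85 + 72 + 34 = 416
CON3 = 344 / 416 = 0.8269
Difference = 82.69 − 73.50 = 9.19 percentage points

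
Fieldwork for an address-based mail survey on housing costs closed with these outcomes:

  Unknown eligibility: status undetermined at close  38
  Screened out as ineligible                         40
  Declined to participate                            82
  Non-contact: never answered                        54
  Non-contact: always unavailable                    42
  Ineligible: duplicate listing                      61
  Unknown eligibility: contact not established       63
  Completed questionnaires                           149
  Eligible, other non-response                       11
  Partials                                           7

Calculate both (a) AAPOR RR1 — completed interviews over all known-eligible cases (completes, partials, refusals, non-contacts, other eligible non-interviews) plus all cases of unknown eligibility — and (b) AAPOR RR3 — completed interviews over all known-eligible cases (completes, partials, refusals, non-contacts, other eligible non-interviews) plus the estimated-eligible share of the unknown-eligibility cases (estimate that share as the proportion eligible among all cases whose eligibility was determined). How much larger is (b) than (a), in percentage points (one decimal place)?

1.8

No answer / not reached = 54 + 42 = 96
Eligibility not determined = 63 + 38 = 101
Screened out, ineligible = 40 + 61 = 101
Numerator → 149
Denom → 149 + 7 + 82 + 96 + 11 + 101 = 446
RR1 = 149 / 446 = 0.3341
Known eligible → 149 + 7 + 82 + 96 + 11 = 345
e = 345 / (345 + 101) = 345 / 446 = 0.7735
Eligible share of unknowns → 0.7735 × 101 = 78.12
Denom → 345 + 78.12 = 423.12
RR3 = 149 / 423.12 = 0.3521
Difference = 35.21 − 33.41 = 1.80 percentage points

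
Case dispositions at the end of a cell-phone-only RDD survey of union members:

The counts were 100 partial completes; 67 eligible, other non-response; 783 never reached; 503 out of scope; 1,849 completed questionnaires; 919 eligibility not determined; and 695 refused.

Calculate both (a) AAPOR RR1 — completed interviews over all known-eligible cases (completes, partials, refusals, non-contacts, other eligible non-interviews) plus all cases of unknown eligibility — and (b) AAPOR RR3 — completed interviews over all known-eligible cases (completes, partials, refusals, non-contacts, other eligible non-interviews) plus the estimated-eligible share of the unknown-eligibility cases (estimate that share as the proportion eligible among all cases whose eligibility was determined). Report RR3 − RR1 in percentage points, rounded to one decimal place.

1.1

Numerator: 1849
Denominator: 1849 + 100 + 695 + 783 + 67 + 919 = 4413
RR1 = 1849 / 4413 = 0.4190
Eligible (known): 1849 + 100 + 695 + 783 + 67 = 3494
e = 3494 / (3494 + 503) = 3494 / 3997 = 0.8742
Estimated eligible among unknowns: 0.8742 × 919 = 803.39
Denominator: 3494 + 803.39 = 4297.39
RR3 = 1849 / 4297.39 = 0.4303
Difference = 43.03 − 41.90 = 1.13 percentage points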